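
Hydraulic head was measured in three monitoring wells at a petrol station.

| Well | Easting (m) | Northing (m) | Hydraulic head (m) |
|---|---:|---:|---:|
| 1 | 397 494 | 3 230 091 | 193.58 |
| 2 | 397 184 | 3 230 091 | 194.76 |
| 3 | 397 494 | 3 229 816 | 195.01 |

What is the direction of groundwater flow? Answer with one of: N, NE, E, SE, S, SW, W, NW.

NE

∂h/∂x = (194.76 − 193.58) / (397184 − 397494) = -0.003806
∂h/∂y = (195.01 − 193.58) / (3229816 − 3230091) = -0.005200
Flow = −∇h = (+0.003806 east, +0.005200 north), which points northeast.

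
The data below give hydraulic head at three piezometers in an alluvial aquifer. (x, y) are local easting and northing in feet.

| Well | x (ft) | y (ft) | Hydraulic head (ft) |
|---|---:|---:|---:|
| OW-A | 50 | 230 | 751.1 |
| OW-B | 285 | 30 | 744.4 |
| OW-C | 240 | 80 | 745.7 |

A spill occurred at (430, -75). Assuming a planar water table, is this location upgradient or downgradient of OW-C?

downgradient

Differences from OW-A: to OW-B (Δx, Δy, Δh) = (235, -200, -6.7); to OW-C = (190, -150, -5.4).
Determinant of the coordinate differences = 235·(-150) − 190·(-200) = 2750.
∂h/∂x = [(-6.7)·(-150) − (-5.4)·(-200)] / 2750 = -0.02727
∂h/∂y = [235·(-5.4) − 190·(-6.7)] / 2750 = +0.001455
Head at (430, -75) = 751.1 + (-0.02727)·(380) + (+0.001455)·(-305) = 740.29 ft.
That is lower than the 745.7 ft at OW-C, so the point is downgradient.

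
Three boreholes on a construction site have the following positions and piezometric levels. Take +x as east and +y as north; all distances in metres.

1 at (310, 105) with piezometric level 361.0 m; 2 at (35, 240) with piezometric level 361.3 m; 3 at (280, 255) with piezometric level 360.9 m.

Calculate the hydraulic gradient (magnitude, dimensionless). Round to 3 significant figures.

Taking 1 as reference: 2−1 = (-275, 135, +0.3); 3−1 = (-30, 150, -0.1).
Solve a·Δx + b·Δy = Δh: det = (-275)·150 − (-30)·135 = -37200.
∂h/∂x = [(+0.3)·150 − (-0.1)·135] / -37200 = -0.001573
∂h/∂y = [(-275)·(-0.1) − (-30)·(+0.3)] / -37200 = -0.0009812
|∇h| = √(-0.001573² + -0.0009812²) = 0.001854

0.00185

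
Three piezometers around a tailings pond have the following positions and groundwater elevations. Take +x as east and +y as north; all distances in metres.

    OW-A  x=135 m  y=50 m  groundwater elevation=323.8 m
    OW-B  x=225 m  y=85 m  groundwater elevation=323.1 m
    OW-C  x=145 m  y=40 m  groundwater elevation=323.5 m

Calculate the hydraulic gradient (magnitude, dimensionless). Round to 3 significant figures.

With h = a·x + b·y + c and OW-A as origin, the differences give:
  90·a + 35·b = -0.7
  10·a + (-10)·b = -0.3
Eliminate b (×(-10) and ×35, subtract): -1250·a = 17.50 → a = ∂h/∂x = -0.01400
Back-substitute: b = ∂h/∂y = +0.01600.
|∇h| = √(-0.01400² + 0.01600²) = 0.02126

0.0213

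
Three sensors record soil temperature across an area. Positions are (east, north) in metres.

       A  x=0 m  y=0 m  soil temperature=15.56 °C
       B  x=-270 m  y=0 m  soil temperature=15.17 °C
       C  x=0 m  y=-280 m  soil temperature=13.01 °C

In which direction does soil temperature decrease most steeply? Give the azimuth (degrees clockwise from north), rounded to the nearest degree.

∂T/∂x = (15.17 − 15.56) / (-270 − 0) = +0.001444
∂T/∂y = (13.01 − 15.56) / (-280 − 0) = +0.009107
Steepest decrease is along −∇f: components (-0.001444 E, -0.009107 N).
Azimuth = atan2(-0.001444, -0.009107) = 189.0° ≈ 189°.

189°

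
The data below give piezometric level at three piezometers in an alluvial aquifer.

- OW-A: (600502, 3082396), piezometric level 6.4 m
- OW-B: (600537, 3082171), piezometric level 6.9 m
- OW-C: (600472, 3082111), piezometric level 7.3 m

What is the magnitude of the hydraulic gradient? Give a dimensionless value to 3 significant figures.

Three-point gradient (reference OW-A): Δ to OW-B = (35, -225, +0.5), Δ to OW-C = (-30, -285, +0.9).
∂h/∂x = -0.003587, ∂h/∂y = -0.002780 (det = -16725).
|∇h| = √(-0.003587² + -0.002780²) = 0.004538

0.00454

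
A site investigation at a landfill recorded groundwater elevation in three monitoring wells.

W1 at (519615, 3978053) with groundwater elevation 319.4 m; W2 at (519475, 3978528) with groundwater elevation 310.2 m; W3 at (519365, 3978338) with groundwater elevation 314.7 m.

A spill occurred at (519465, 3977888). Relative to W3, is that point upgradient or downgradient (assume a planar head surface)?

upgradient

Three-point gradient (reference W1): Δ to W2 = (-140, 475, -9.2), Δ to W3 = (-250, 285, -4.7).
∂h/∂x = -0.004940, ∂h/∂y = -0.02082 (det = 78850).
Head at (519465, 3977888) = 319.4 + (-0.004940)·(-150) + (-0.02082)·(-165) = 323.58 m.
That is higher than the 314.7 m at W3, so the point is upgradient.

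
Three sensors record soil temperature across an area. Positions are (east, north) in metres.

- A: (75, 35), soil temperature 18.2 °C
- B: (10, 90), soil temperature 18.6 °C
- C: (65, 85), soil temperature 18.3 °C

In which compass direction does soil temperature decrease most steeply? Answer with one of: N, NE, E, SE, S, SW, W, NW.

With T = a·x + b·y + c and A as origin, the differences give:
  (-65)·a + 55·b = +0.4
  (-10)·a + 50·b = +0.1
Eliminate b (×50 and ×55, subtract): -2700·a = 14.50 → a = ∂T/∂x = -0.005370
Back-substitute: b = ∂T/∂y = +0.0009259.
Steepest decrease is along −∇f = (+0.005370 E, -0.0009259 N) → east.

E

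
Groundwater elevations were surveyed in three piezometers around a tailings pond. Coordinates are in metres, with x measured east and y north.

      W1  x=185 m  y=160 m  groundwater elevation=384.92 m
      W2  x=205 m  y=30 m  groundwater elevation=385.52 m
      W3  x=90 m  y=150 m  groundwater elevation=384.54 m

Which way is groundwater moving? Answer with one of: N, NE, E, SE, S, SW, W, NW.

NW

With h = a·x + b·y + c and W1 as origin, the differences give:
  20·a + (-130)·b = +0.60
  (-95)·a + (-10)·b = -0.38
Eliminate b (×(-10) and ×(-130), subtract): -12550·a = -55.400 → a = ∂h/∂x = +0.004414
Back-substitute: b = ∂h/∂y = -0.003936.
Flow = −∇h = (-0.004414 east, +0.003936 north), which points northwest.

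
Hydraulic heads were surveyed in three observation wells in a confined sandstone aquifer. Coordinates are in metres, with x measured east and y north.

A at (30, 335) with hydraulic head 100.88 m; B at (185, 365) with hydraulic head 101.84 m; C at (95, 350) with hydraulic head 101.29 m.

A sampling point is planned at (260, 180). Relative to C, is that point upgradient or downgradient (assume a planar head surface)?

upgradient

With h = a·x + b·y + c and A as origin, the differences give:
  155·a + 30·b = +0.96
  65·a + 15·b = +0.41
Eliminate b (×15 and ×30, subtract): 375·a = 2.100 → a = ∂h/∂x = +0.005600
Back-substitute: b = ∂h/∂y = +0.003067.
Head at (260, 180) = 100.88 + (+0.005600)·(230) + (+0.003067)·(-155) = 101.69 m.
That is higher than the 101.29 m at C, so the point is upgradient.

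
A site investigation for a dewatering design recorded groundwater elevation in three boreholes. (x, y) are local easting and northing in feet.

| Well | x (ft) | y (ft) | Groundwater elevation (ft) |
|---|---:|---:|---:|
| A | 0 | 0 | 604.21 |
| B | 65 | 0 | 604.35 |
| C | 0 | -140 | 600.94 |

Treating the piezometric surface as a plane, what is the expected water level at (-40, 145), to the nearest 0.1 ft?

607.5 ft

∂h/∂x = (604.35 − 604.21) / (65 − 0) = +0.002154
∂h/∂y = (600.94 − 604.21) / (-140 − 0) = +0.02336
h(-40, 145) = 604.21 + (+0.002154)·(-40) + (+0.02336)·(145) = 604.21 -0.086 +3.387 = 607.511 ft.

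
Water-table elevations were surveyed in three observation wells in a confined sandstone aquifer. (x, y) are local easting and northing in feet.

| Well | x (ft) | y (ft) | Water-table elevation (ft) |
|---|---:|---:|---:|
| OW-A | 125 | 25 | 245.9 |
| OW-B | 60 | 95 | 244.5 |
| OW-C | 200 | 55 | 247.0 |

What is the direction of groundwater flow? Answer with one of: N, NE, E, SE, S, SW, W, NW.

Three-point gradient (reference OW-A): Δ to OW-B = (-65, 70, -1.4), Δ to OW-C = (75, 30, +1.1).
∂h/∂x = +0.01653, ∂h/∂y = -0.004653 (det = -7200).
Flow = −∇h = (-0.01653 east, +0.004653 north), which points west.

W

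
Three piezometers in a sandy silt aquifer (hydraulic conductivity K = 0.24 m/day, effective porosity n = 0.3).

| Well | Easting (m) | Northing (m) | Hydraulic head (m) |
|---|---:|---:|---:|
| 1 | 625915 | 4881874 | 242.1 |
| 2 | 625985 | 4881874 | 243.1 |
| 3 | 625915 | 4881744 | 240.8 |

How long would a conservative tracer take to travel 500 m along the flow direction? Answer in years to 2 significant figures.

∂h/∂x = (243.1 − 242.1) / (625985 − 625915) = +0.01429
∂h/∂y = (240.8 − 242.1) / (4881744 − 4881874) = +0.010000
|∇h| = √(0.01429² + 0.010000²) = 0.01744
Seepage velocity v = K·i/n = 0.24 × 0.01744 / 0.3 = 0.01395 m/day.
t = 500 / 0.01395 = 3.584e+04 days = 98.1 years.

98 years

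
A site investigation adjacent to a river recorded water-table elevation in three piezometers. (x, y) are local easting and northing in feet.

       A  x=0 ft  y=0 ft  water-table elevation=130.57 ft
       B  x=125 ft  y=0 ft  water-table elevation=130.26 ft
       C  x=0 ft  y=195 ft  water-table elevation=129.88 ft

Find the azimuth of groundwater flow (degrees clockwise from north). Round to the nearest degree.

035°

∂h/∂x = (130.26 − 130.57) / (125 − 0) = -0.002480
∂h/∂y = (129.88 − 130.57) / (195 − 0) = -0.003538
Flow direction (−∇h) has components (+0.002480 E, +0.003538 N).
Azimuth = atan2(E, N) = atan2(+0.002480, +0.003538) = 35.0° ≈ 035°.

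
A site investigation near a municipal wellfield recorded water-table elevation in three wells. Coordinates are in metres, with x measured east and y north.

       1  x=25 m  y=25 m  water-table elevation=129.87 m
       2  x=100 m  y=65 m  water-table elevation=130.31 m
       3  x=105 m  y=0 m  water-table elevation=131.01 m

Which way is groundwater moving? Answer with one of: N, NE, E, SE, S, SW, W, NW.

Taking 1 as reference: 2−1 = (75, 40, +0.44); 3−1 = (80, -25, +1.14).
Solve a·Δx + b·Δy = Δh: det = 75·(-25) − 80·40 = -5075.
∂h/∂x = [(+0.44)·(-25) − (+1.14)·40] / -5075 = +0.01115
∂h/∂y = [75·(+1.14) − 80·(+0.44)] / -5075 = -0.009911
Flow = −∇h = (-0.01115 east, +0.009911 north), which points northwest.

NW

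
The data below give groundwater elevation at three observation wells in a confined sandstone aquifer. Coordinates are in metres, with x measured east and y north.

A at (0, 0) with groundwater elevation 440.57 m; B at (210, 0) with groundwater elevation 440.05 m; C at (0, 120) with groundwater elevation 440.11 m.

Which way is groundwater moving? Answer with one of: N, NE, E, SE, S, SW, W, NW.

NE

∂h/∂x = (440.05 − 440.57) / (210 − 0) = -0.002476
∂h/∂y = (440.11 − 440.57) / (120 − 0) = -0.003833
Flow = −∇h = (+0.002476 east, +0.003833 north), which points northeast.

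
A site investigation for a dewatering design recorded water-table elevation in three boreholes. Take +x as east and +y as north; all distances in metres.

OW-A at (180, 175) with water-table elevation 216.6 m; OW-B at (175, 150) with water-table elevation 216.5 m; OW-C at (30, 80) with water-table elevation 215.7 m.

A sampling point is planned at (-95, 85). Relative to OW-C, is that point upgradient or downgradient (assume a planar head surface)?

downgradient

Taking OW-A as reference: OW-B−OW-A = (-5, -25, -0.1); OW-C−OW-A = (-150, -95, -0.9).
Solve a·Δx + b·Δy = Δh: det = (-5)·(-95) − (-150)·(-25) = -3275.
∂h/∂x = [(-0.1)·(-95) − (-0.9)·(-25)] / -3275 = +0.003969
∂h/∂y = [(-5)·(-0.9) − (-150)·(-0.1)] / -3275 = +0.003206
Head at (-95, 85) = 216.6 + (+0.003969)·(-275) + (+0.003206)·(-90) = 215.22 m.
That is lower than the 215.7 m at OW-C, so the point is downgradient.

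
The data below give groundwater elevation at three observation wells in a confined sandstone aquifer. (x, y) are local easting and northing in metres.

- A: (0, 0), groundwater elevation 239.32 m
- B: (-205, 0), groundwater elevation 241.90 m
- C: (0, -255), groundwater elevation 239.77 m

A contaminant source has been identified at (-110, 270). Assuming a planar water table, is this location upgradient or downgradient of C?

∂h/∂x = (241.90 − 239.32) / (-205 − 0) = -0.01259
∂h/∂y = (239.77 − 239.32) / (-255 − 0) = -0.001765
Head at (-110, 270) = 239.32 + (-0.01259)·(-110) + (-0.001765)·(270) = 240.23 m.
That is higher than the 239.77 m at C, so the point is upgradient.

upgradient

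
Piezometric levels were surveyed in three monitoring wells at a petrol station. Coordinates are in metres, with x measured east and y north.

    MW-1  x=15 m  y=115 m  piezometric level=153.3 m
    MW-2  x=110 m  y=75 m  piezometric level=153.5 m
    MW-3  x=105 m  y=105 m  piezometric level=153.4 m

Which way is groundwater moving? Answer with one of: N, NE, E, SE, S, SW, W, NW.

N

Differences from MW-1: to MW-2 (Δx, Δy, Δh) = (95, -40, +0.2); to MW-3 = (90, -10, +0.1).
Solve a·Δx + b·Δy = Δh: det = 95·(-10) − 90·(-40) = 2650.
∂h/∂x = [(+0.2)·(-10) − (+0.1)·(-40)] / 2650 = +0.0007547
∂h/∂y = [95·(+0.1) − 90·(+0.2)] / 2650 = -0.003208
Flow = −∇h = (-0.0007547 east, +0.003208 north), which points north.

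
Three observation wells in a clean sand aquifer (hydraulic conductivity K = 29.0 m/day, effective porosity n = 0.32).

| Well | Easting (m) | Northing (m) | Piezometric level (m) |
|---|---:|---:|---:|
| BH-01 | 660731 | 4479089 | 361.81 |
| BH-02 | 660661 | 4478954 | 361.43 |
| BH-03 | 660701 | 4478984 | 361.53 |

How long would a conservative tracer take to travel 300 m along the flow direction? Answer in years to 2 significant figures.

Taking BH-01 as reference: BH-02−BH-01 = (-70, -135, -0.38); BH-03−BH-01 = (-30, -105, -0.28).
Solve a·Δx + b·Δy = Δh: det = (-70)·(-105) − (-30)·(-135) = 3300.
∂h/∂x = [(-0.38)·(-105) − (-0.28)·(-135)] / 3300 = +0.0006364
∂h/∂y = [(-70)·(-0.28) − (-30)·(-0.38)] / 3300 = +0.002485
|∇h| = √(0.0006364² + 0.002485²) = 0.002565
Seepage velocity v = K·i/n = 29.0 × 0.002565 / 0.32 = 0.2325 m/day.
t = 300 / 0.2325 = 1290 days = 3.53 years.

3.5 years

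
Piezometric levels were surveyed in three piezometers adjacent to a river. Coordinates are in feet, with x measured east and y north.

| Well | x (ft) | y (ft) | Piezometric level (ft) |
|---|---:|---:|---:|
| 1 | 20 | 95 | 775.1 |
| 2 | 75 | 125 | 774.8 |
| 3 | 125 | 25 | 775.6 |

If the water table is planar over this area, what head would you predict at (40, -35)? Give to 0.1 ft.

Differences from 1: to 2 (Δx, Δy, Δh) = (55, 30, -0.3); to 3 = (105, -70, +0.5).
Solve a·Δx + b·Δy = Δh: det = 55·(-70) − 105·30 = -7000.
∂h/∂x = [(-0.3)·(-70) − (+0.5)·30] / -7000 = -0.0008571
∂h/∂y = [55·(+0.5) − 105·(-0.3)] / -7000 = -0.008429
h(40, -35) = 775.1 + (-0.0008571)·(20) + (-0.008429)·(-130) = 775.1 -0.017 +1.096 = 776.179 ft.

776.2 ft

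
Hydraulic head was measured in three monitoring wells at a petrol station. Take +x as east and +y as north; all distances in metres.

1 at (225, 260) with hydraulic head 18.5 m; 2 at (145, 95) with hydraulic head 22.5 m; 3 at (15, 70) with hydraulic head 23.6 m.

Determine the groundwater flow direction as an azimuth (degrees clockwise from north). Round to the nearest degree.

Taking 1 as reference: 2−1 = (-80, -165, +4.0); 3−1 = (-210, -190, +5.1).
Determinant of the coordinate differences = (-80)·(-190) − (-210)·(-165) = -19450.
∂h/∂x = [(+4.0)·(-190) − (+5.1)·(-165)] / -19450 = -0.004190
∂h/∂y = [(-80)·(+5.1) − (-210)·(+4.0)] / -19450 = -0.02221
Flow direction (−∇h) has components (+0.004190 E, +0.02221 N).
Azimuth = atan2(E, N) = atan2(+0.004190, +0.02221) = 10.7° ≈ 011°.

011°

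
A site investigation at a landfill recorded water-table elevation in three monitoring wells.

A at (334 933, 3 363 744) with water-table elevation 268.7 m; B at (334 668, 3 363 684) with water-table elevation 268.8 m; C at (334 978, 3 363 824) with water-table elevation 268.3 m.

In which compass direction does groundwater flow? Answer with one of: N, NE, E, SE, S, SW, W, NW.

Three-point gradient (reference A): Δ to B = (-265, -60, +0.1), Δ to C = (45, 80, -0.4).
∂h/∂x = +0.0008649, ∂h/∂y = -0.005486 (det = -18500).
Flow = −∇h = (-0.0008649 east, +0.005486 north), which points north.

N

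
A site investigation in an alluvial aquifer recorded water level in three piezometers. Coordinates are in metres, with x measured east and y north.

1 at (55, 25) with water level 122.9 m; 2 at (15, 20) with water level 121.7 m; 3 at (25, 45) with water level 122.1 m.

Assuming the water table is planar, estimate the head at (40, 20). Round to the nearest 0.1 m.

With h = a·x + b·y + c and 1 as origin, the differences give:
  (-40)·a + (-5)·b = -1.2
  (-30)·a + 20·b = -0.8
Eliminate b (×20 and ×(-5), subtract): -950·a = -28.00 → a = ∂h/∂x = +0.02947
Back-substitute: b = ∂h/∂y = +0.004211.
h(40, 20) = 122.9 + (+0.02947)·(-15) + (+0.004211)·(-5) = 122.9 -0.442 -0.021 = 122.437 m.

122.4 m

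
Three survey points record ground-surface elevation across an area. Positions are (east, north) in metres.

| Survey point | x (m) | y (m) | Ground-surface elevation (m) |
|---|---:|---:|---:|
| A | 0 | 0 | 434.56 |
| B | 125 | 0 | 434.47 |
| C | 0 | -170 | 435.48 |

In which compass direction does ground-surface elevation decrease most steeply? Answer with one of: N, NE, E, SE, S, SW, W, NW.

∂z/∂x = (434.47 − 434.56) / (125 − 0) = -0.0007200
∂z/∂y = (435.48 − 434.56) / (-170 − 0) = -0.005412
Steepest decrease is along −∇f = (+0.0007200 E, +0.005412 N) → north.

N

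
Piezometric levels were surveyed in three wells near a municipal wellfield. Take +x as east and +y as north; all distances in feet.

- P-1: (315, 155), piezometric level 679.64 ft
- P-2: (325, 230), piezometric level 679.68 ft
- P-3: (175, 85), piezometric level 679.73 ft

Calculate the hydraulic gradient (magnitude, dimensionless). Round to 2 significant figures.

0.0012

Differences from P-1: to P-2 (Δx, Δy, Δh) = (10, 75, +0.04); to P-3 = (-140, -70, +0.09).
Determinant of the coordinate differences = 10·(-70) − (-140)·75 = 9800.
∂h/∂x = [(+0.04)·(-70) − (+0.09)·75] / 9800 = -0.0009745
∂h/∂y = [10·(+0.09) − (-140)·(+0.04)] / 9800 = +0.0006633
|∇h| = √(-0.0009745² + 0.0006633²) = 0.001179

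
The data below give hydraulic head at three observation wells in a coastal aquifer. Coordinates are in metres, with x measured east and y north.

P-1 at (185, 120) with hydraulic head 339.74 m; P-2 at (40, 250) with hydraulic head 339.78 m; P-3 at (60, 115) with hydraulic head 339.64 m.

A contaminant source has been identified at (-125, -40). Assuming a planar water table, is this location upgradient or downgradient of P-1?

Taking P-1 as reference: P-2−P-1 = (-145, 130, +0.04); P-3−P-1 = (-125, -5, -0.10).
Determinant of the coordinate differences = (-145)·(-5) − (-125)·130 = 16975.
∂h/∂x = [(+0.04)·(-5) − (-0.10)·130] / 16975 = +0.0007541
∂h/∂y = [(-145)·(-0.10) − (-125)·(+0.04)] / 16975 = +0.001149
Head at (-125, -40) = 339.74 + (+0.0007541)·(-310) + (+0.001149)·(-160) = 339.32 m.
That is lower than the 339.74 m at P-1, so the point is downgradient.

downgradient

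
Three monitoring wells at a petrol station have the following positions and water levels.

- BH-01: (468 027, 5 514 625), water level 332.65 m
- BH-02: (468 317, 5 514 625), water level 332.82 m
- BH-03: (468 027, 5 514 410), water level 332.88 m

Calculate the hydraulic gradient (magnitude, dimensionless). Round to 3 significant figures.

∂h/∂x = (332.82 − 332.65) / (468317 − 468027) = +0.0005862
∂h/∂y = (332.88 − 332.65) / (5514410 − 5514625) = -0.001070
|∇h| = √(0.0005862² + -0.001070²) = 0.00122

0.00122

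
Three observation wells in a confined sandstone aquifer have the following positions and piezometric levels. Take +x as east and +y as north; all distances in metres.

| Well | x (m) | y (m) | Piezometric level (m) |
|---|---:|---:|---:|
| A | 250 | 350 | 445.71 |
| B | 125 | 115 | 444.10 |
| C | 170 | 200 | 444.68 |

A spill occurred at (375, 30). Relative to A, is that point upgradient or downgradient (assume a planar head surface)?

upgradient

Taking A as reference: B−A = (-125, -235, -1.61); C−A = (-80, -150, -1.03).
Solve a·Δx + b·Δy = Δh: det = (-125)·(-150) − (-80)·(-235) = -50.
∂h/∂x = [(-1.61)·(-150) − (-1.03)·(-235)] / -50 = +0.01100
∂h/∂y = [(-125)·(-1.03) − (-80)·(-1.61)] / -50 = +0.0010000
Head at (375, 30) = 445.71 + (+0.01100)·(125) + (+0.0010000)·(-320) = 446.77 m.
That is higher than the 445.71 m at A, so the point is upgradient.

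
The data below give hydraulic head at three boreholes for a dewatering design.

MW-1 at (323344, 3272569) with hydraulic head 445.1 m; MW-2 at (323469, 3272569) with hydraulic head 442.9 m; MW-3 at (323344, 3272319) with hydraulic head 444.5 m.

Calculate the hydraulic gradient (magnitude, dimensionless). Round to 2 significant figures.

0.018

∂h/∂x = (442.9 − 445.1) / (323469 − 323344) = -0.01760
∂h/∂y = (444.5 − 445.1) / (3272319 − 3272569) = +0.002400
|∇h| = √(-0.01760² + 0.002400²) = 0.01776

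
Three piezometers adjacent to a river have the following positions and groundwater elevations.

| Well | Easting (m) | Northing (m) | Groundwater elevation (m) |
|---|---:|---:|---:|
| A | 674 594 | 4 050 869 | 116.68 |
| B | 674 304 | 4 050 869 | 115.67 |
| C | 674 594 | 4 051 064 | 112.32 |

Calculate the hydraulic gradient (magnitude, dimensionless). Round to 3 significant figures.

0.0226

∂h/∂x = (115.67 − 116.68) / (674304 − 674594) = +0.003483
∂h/∂y = (112.32 − 116.68) / (4051064 − 4050869) = -0.02236
|∇h| = √(0.003483² + -0.02236²) = 0.02263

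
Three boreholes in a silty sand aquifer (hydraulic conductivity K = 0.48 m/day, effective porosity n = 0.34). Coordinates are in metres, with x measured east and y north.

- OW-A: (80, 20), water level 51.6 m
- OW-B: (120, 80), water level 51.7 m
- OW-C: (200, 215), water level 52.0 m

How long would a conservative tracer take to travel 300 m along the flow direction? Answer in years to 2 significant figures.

Three-point gradient (reference OW-A): Δ to OW-B = (40, 60, +0.1), Δ to OW-C = (120, 195, +0.4).
∂h/∂x = -0.007500, ∂h/∂y = +0.006667 (det = 600).
|∇h| = √(-0.007500² + 0.006667²) = 0.01003
Seepage velocity v = K·i/n = 0.48 × 0.01003 / 0.34 = 0.01416 m/day.
t = 300 / 0.01416 = 2.119e+04 days = 58 years.

58 years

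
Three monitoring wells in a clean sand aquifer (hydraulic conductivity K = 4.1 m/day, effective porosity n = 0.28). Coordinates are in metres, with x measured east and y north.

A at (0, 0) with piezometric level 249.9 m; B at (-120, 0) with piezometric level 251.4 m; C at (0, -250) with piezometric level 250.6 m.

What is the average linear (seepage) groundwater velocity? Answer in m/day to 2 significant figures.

∂h/∂x = (251.4 − 249.9) / (-120 − 0) = -0.01250
∂h/∂y = (250.6 − 249.9) / (-250 − 0) = -0.002800
|∇h| = √(-0.01250² + -0.002800²) = 0.01281
Seepage velocity v = K·i/n = 4.1 × 0.01281 / 0.28 = 0.1876 m/day.

0.19 m/day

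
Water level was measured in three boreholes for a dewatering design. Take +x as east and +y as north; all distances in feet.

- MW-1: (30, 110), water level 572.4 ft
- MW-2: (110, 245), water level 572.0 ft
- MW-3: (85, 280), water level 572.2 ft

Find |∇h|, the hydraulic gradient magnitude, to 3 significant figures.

0.00671

Taking MW-1 as reference: MW-2−MW-1 = (80, 135, -0.4); MW-3−MW-1 = (55, 170, -0.2).
Determinant of the coordinate differences = 80·170 − 55·135 = 6175.
∂h/∂x = [(-0.4)·170 − (-0.2)·135] / 6175 = -0.006640
∂h/∂y = [80·(-0.2) − 55·(-0.4)] / 6175 = +0.0009717
|∇h| = √(-0.006640² + 0.0009717²) = 0.006711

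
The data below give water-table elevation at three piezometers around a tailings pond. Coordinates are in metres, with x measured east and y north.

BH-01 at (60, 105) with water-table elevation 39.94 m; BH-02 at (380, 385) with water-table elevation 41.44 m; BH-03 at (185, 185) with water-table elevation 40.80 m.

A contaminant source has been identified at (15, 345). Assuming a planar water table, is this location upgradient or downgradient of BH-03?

downgradient

With h = a·x + b·y + c and BH-01 as origin, the differences give:
  320·a + 280·b = +1.50
  125·a + 80·b = +0.86
Eliminate b (×80 and ×280, subtract): -9400·a = -120.800 → a = ∂h/∂x = +0.01285
Back-substitute: b = ∂h/∂y = -0.009330.
Head at (15, 345) = 39.94 + (+0.01285)·(-45) + (-0.009330)·(240) = 37.12 m.
That is lower than the 40.80 m at BH-03, so the point is downgradient.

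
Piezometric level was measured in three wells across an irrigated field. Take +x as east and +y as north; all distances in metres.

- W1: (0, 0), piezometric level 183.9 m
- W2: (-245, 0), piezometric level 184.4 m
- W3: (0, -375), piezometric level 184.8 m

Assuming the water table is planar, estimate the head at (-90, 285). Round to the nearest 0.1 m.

∂h/∂x = (184.4 − 183.9) / (-245 − 0) = -0.002041
∂h/∂y = (184.8 − 183.9) / (-375 − 0) = -0.002400
h(-90, 285) = 183.9 + (-0.002041)·(-90) + (-0.002400)·(285) = 183.9 +0.184 -0.684 = 183.400 m.

183.4 m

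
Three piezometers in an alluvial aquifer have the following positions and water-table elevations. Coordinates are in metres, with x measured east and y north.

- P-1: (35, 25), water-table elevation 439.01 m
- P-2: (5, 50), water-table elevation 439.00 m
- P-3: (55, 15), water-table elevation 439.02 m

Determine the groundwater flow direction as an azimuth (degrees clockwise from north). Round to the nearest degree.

Taking P-1 as reference: P-2−P-1 = (-30, 25, -0.01); P-3−P-1 = (20, -10, +0.01).
Solve a·Δx + b·Δy = Δh: det = (-30)·(-10) − 20·25 = -200.
∂h/∂x = [(-0.01)·(-10) − (+0.01)·25] / -200 = +0.0007500
∂h/∂y = [(-30)·(+0.01) − 20·(-0.01)] / -200 = +0.0005000
Flow direction (−∇h) has components (-0.0007500 E, -0.0005000 N).
Azimuth = atan2(E, N) = atan2(-0.0007500, -0.0005000) = 236.3° ≈ 236°.

236°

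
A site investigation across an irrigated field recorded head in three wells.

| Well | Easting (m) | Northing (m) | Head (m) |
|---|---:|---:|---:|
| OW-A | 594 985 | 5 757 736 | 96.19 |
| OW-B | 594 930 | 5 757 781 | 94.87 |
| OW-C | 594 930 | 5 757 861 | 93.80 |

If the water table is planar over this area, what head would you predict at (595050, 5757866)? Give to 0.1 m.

Differences from OW-A: to OW-B (Δx, Δy, Δh) = (-55, 45, -1.32); to OW-C = (-55, 125, -2.39).
Solve a·Δx + b·Δy = Δh: det = (-55)·125 − (-55)·45 = -4400.
∂h/∂x = [(-1.32)·125 − (-2.39)·45] / -4400 = +0.01306
∂h/∂y = [(-55)·(-2.39) − (-55)·(-1.32)] / -4400 = -0.01338
h(595050, 5757866) = 96.19 + (+0.01306)·(65) + (-0.01338)·(130) = 96.19 +0.849 -1.739 = 95.300 m.

95.3 m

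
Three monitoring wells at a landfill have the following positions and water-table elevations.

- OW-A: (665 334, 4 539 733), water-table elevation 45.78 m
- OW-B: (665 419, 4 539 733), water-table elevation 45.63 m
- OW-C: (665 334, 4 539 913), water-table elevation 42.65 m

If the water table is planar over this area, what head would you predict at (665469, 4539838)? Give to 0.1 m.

43.7 m

∂h/∂x = (45.63 − 45.78) / (665419 − 665334) = -0.001765
∂h/∂y = (42.65 − 45.78) / (4539913 − 4539733) = -0.01739
h(665469, 4539838) = 45.78 + (-0.001765)·(135) + (-0.01739)·(105) = 45.78 -0.238 -1.826 = 43.716 m.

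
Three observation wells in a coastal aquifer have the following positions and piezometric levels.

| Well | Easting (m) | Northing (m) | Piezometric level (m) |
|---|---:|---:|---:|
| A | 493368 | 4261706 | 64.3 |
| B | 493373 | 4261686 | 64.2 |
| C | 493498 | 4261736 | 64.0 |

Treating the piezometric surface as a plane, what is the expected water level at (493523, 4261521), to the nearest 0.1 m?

Differences from A: to B (Δx, Δy, Δh) = (5, -20, -0.1); to C = (130, 30, -0.3).
Solve a·Δx + b·Δy = Δh: det = 5·30 − 130·(-20) = 2750.
∂h/∂x = [(-0.1)·30 − (-0.3)·(-20)] / 2750 = -0.003273
∂h/∂y = [5·(-0.3) − 130·(-0.1)] / 2750 = +0.004182
h(493523, 4261521) = 64.3 + (-0.003273)·(155) + (+0.004182)·(-185) = 64.3 -0.507 -0.774 = 63.019 m.

63.0 m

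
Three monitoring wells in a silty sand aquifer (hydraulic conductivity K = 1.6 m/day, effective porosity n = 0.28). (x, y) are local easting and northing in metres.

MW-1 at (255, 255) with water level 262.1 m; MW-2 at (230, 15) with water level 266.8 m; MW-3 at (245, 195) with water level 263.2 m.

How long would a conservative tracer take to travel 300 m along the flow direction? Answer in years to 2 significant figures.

4.9 years

Taking MW-1 as reference: MW-2−MW-1 = (-25, -240, +4.7); MW-3−MW-1 = (-10, -60, +1.1).
Solve a·Δx + b·Δy = Δh: det = (-25)·(-60) − (-10)·(-240) = -900.
∂h/∂x = [(+4.7)·(-60) − (+1.1)·(-240)] / -900 = +0.02000
∂h/∂y = [(-25)·(+1.1) − (-10)·(+4.7)] / -900 = -0.02167
|∇h| = √(0.02000² + -0.02167²) = 0.02949
Seepage velocity v = K·i/n = 1.6 × 0.02949 / 0.28 = 0.1685 m/day.
t = 300 / 0.1685 = 1780 days = 4.87 years.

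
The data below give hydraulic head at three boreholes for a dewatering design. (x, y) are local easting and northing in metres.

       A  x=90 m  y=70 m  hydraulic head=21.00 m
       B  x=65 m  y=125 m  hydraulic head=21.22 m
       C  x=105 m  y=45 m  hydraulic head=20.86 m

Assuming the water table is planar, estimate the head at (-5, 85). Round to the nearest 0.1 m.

Three-point gradient (reference A): Δ to B = (-25, 55, +0.22), Δ to C = (15, -25, -0.14).
∂h/∂x = -0.01100, ∂h/∂y = -0.001000 (det = -200).
h(-5, 85) = 21.00 + (-0.01100)·(-95) + (-0.001000)·(15) = 21.00 +1.045 -0.015 = 22.030 m.

22.0 m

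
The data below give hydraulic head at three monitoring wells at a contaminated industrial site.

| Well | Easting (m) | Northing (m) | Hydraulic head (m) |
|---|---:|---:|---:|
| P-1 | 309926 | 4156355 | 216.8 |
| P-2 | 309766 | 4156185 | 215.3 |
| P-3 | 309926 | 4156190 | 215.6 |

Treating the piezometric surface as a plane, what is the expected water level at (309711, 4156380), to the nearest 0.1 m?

Differences from P-1: to P-2 (Δx, Δy, Δh) = (-160, -170, -1.5); to P-3 = (0, -165, -1.2).
Solve a·Δx + b·Δy = Δh: det = (-160)·(-165) − 0·(-170) = 26400.
∂h/∂x = [(-1.5)·(-165) − (-1.2)·(-170)] / 26400 = +0.001648
∂h/∂y = [(-160)·(-1.2) − 0·(-1.5)] / 26400 = +0.007273
h(309711, 4156380) = 216.8 + (+0.001648)·(-215) + (+0.007273)·(25) = 216.8 -0.354 +0.182 = 216.628 m.

216.6 m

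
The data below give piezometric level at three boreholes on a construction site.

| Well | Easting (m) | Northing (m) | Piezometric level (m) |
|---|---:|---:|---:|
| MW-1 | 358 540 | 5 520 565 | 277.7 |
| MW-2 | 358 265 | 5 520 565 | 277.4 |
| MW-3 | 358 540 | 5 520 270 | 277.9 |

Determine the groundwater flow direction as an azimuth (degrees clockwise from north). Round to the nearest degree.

302°

∂h/∂x = (277.4 − 277.7) / (358265 − 358540) = +0.001091
∂h/∂y = (277.9 − 277.7) / (5520270 − 5520565) = -0.0006780
Flow direction (−∇h) has components (-0.001091 E, +0.0006780 N).
Azimuth = atan2(E, N) = atan2(-0.001091, +0.0006780) = 301.9° ≈ 302°.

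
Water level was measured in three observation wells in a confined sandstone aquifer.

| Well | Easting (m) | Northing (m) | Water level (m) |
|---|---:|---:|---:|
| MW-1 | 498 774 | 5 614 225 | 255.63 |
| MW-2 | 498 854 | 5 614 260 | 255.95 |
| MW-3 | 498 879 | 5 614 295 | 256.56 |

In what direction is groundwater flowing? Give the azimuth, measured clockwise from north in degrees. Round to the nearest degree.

Taking MW-1 as reference: MW-2−MW-1 = (80, 35, +0.32); MW-3−MW-1 = (105, 70, +0.93).
Solve a·Δx + b·Δy = Δh: det = 80·70 − 105·35 = 1925.
∂h/∂x = [(+0.32)·70 − (+0.93)·35] / 1925 = -0.005273
∂h/∂y = [80·(+0.93) − 105·(+0.32)] / 1925 = +0.02119
Flow direction (−∇h) has components (+0.005273 E, -0.02119 N).
Azimuth = atan2(E, N) = atan2(+0.005273, -0.02119) = 166.0° ≈ 166°.

166°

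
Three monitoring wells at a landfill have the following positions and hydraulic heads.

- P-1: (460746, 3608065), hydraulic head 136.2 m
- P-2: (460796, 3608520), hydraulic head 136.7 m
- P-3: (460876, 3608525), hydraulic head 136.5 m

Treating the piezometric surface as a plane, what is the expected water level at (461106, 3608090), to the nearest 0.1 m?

With h = a·x + b·y + c and P-1 as origin, the differences give:
  50·a + 455·b = +0.5
  130·a + 460·b = +0.3
Eliminate b (×460 and ×455, subtract): -36150·a = 93.50 → a = ∂h/∂x = -0.002586
Back-substitute: b = ∂h/∂y = +0.001383.
h(461106, 3608090) = 136.2 + (-0.002586)·(360) + (+0.001383)·(25) = 136.2 -0.931 +0.035 = 135.303 m.

135.3 m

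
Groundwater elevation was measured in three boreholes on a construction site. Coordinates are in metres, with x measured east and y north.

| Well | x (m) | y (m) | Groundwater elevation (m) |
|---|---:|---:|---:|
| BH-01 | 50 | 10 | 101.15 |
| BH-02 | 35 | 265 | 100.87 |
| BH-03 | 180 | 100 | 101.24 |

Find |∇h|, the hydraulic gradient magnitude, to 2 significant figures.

With h = a·x + b·y + c and BH-01 as origin, the differences give:
  (-15)·a + 255·b = -0.28
  130·a + 90·b = +0.09
Eliminate b (×90 and ×255, subtract): -34500·a = -48.150 → a = ∂h/∂x = +0.001396
Back-substitute: b = ∂h/∂y = -0.001016.
|∇h| = √(0.001396² + -0.001016²) = 0.001727

0.0017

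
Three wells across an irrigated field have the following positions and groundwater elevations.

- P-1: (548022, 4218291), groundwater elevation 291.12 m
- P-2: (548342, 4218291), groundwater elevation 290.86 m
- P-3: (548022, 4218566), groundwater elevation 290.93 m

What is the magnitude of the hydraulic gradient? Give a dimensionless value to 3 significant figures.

∂h/∂x = (290.86 − 291.12) / (548342 − 548022) = -0.0008125
∂h/∂y = (290.93 − 291.12) / (4218566 − 4218291) = -0.0006909
|∇h| = √(-0.0008125² + -0.0006909²) = 0.001067

0.00107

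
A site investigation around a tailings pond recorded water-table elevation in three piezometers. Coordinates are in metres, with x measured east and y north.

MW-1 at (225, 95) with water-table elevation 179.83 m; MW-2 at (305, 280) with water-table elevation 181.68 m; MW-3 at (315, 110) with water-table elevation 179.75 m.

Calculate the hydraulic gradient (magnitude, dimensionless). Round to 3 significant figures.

With h = a·x + b·y + c and MW-1 as origin, the differences give:
  80·a + 185·b = +1.85
  90·a + 15·b = -0.08
Eliminate b (×15 and ×185, subtract): -15450·a = 42.550 → a = ∂h/∂x = -0.002754
Back-substitute: b = ∂h/∂y = +0.01119.
|∇h| = √(-0.002754² + 0.01119²) = 0.01152

0.0115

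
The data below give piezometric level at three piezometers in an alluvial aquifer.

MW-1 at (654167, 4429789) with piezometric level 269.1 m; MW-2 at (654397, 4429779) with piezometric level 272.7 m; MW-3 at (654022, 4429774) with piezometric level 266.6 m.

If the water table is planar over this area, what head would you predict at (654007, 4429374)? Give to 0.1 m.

262.0 m

With h = a·x + b·y + c and MW-1 as origin, the differences give:
  230·a + (-10)·b = +3.6
  (-145)·a + (-15)·b = -2.5
Eliminate b (×(-15) and ×(-10), subtract): -4900·a = -79.00 → a = ∂h/∂x = +0.01612
Back-substitute: b = ∂h/∂y = +0.01082.
h(654007, 4429374) = 269.1 + (+0.01612)·(-160) + (+0.01082)·(-415) = 269.1 -2.580 -4.489 = 262.032 m.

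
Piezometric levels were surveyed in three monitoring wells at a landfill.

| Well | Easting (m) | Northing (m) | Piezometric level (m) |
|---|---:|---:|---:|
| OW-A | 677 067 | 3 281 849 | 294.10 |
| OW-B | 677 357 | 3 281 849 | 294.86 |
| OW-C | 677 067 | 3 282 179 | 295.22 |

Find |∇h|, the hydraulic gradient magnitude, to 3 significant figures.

∂h/∂x = (294.86 − 294.10) / (677357 − 677067) = +0.002621
∂h/∂y = (295.22 − 294.10) / (3282179 − 3281849) = +0.003394
|∇h| = √(0.002621² + 0.003394²) = 0.004288

0.00429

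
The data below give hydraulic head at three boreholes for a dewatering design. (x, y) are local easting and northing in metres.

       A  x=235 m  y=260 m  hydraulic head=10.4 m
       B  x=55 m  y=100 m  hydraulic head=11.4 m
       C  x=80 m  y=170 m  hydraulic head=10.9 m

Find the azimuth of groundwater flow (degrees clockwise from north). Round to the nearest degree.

Taking A as reference: B−A = (-180, -160, +1.0); C−A = (-155, -90, +0.5).
Solve a·Δx + b·Δy = Δh: det = (-180)·(-90) − (-155)·(-160) = -8600.
∂h/∂x = [(+1.0)·(-90) − (+0.5)·(-160)] / -8600 = +0.001163
∂h/∂y = [(-180)·(+0.5) − (-155)·(+1.0)] / -8600 = -0.007558
Flow direction (−∇h) has components (-0.001163 E, +0.007558 N).
Azimuth = atan2(E, N) = atan2(-0.001163, +0.007558) = 351.3° ≈ 351°.

351°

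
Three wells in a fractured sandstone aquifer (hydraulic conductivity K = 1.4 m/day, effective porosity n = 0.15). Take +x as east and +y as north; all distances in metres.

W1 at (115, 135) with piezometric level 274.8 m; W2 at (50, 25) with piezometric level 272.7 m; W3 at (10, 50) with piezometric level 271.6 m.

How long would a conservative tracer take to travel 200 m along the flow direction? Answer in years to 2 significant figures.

Differences from W1: to W2 (Δx, Δy, Δh) = (-65, -110, -2.1); to W3 = (-105, -85, -3.2).
Solve a·Δx + b·Δy = Δh: det = (-65)·(-85) − (-105)·(-110) = -6025.
∂h/∂x = [(-2.1)·(-85) − (-3.2)·(-110)] / -6025 = +0.02880
∂h/∂y = [(-65)·(-3.2) − (-105)·(-2.1)] / -6025 = +0.002075
|∇h| = √(0.02880² + 0.002075²) = 0.02887
Seepage velocity v = K·i/n = 1.4 × 0.02887 / 0.15 = 0.2695 m/day.
t = 200 / 0.2695 = 742.1 days = 2.03 years.

2.0 years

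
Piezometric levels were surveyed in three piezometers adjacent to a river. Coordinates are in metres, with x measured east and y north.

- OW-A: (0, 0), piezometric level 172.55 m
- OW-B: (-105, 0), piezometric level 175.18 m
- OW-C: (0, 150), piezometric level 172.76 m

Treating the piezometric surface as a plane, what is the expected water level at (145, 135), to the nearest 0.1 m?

169.1 m

∂h/∂x = (175.18 − 172.55) / (-105 − 0) = -0.02505
∂h/∂y = (172.76 − 172.55) / (150 − 0) = +0.001400
h(145, 135) = 172.55 + (-0.02505)·(145) + (+0.001400)·(135) = 172.55 -3.632 +0.189 = 169.107 m.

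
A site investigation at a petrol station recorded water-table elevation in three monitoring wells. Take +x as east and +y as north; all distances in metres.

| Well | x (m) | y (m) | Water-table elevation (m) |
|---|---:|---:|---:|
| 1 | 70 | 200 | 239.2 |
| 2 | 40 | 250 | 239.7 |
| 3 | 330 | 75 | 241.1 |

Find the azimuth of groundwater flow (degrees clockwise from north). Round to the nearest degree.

Taking 1 as reference: 2−1 = (-30, 50, +0.5); 3−1 = (260, -125, +1.9).
Determinant of the coordinate differences = (-30)·(-125) − 260·50 = -9250.
∂h/∂x = [(+0.5)·(-125) − (+1.9)·50] / -9250 = +0.01703
∂h/∂y = [(-30)·(+1.9) − 260·(+0.5)] / -9250 = +0.02022
Flow direction (−∇h) has components (-0.01703 E, -0.02022 N).
Azimuth = atan2(E, N) = atan2(-0.01703, -0.02022) = 220.1° ≈ 220°.

220°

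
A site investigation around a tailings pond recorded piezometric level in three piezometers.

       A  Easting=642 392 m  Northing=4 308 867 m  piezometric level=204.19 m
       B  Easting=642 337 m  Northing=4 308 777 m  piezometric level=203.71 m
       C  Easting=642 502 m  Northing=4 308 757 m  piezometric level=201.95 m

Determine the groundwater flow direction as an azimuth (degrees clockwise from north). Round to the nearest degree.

140°

With h = a·x + b·y + c and A as origin, the differences give:
  (-55)·a + (-90)·b = -0.48
  110·a + (-110)·b = -2.24
Eliminate b (×(-110) and ×(-90), subtract): 15950·a = -148.800 → a = ∂h/∂x = -0.009329
Back-substitute: b = ∂h/∂y = +0.01103.
Flow direction (−∇h) has components (+0.009329 E, -0.01103 N).
Azimuth = atan2(E, N) = atan2(+0.009329, -0.01103) = 139.8° ≈ 140°.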